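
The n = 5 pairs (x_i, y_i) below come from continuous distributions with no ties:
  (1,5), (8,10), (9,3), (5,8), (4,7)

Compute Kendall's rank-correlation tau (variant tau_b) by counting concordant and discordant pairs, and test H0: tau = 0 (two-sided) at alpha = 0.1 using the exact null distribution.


Step 1: Enumerate the 10 unordered pairs (i,j) with i<j and classify each by sign(x_j-x_i) * sign(y_j-y_i).
  (1,2):dx=+7,dy=+5->C; (1,3):dx=+8,dy=-2->D; (1,4):dx=+4,dy=+3->C; (1,5):dx=+3,dy=+2->C
  (2,3):dx=+1,dy=-7->D; (2,4):dx=-3,dy=-2->C; (2,5):dx=-4,dy=-3->C; (3,4):dx=-4,dy=+5->D
  (3,5):dx=-5,dy=+4->D; (4,5):dx=-1,dy=-1->C
Step 2: C = 6, D = 4, total pairs = 10.
Step 3: tau = (C - D)/(n(n-1)/2) = (6 - 4)/10 = 0.200000.
Step 4: Exact two-sided p-value (enumerate n! = 120 permutations of y under H0): p = 0.816667.
Step 5: alpha = 0.1. fail to reject H0.

tau_b = 0.2000 (C=6, D=4), p = 0.816667, fail to reject H0.


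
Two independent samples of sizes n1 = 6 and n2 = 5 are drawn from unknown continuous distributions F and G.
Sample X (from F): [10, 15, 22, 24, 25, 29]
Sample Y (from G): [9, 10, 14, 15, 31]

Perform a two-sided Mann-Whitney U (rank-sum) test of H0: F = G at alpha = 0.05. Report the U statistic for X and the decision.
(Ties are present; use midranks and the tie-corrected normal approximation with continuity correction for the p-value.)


Step 1: Combine and sort all 11 observations; assign midranks.
sorted (value, group): (9,Y), (10,X), (10,Y), (14,Y), (15,X), (15,Y), (22,X), (24,X), (25,X), (29,X), (31,Y)
ranks: 9->1, 10->2.5, 10->2.5, 14->4, 15->5.5, 15->5.5, 22->7, 24->8, 25->9, 29->10, 31->11
Step 2: Rank sum for X: R1 = 2.5 + 5.5 + 7 + 8 + 9 + 10 = 42.
Step 3: U_X = R1 - n1(n1+1)/2 = 42 - 6*7/2 = 42 - 21 = 21.
       U_Y = n1*n2 - U_X = 30 - 21 = 9.
Step 4: Ties are present, so use the tie-corrected normal approximation (with continuity correction) for the p-value.
Step 5: p-value = 0.313093; compare to alpha = 0.05. fail to reject H0.

U_X = 21, p = 0.313093, fail to reject H0 at alpha = 0.05.


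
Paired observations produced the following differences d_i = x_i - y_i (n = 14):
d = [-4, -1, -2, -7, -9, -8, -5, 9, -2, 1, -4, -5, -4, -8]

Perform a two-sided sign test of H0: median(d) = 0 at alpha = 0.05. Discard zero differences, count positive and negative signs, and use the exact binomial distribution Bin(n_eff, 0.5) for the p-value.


Step 1: Discard zero differences. Original n = 14; n_eff = number of nonzero differences = 14.
Nonzero differences (with sign): -4, -1, -2, -7, -9, -8, -5, +9, -2, +1, -4, -5, -4, -8
Step 2: Count signs: positive = 2, negative = 12.
Step 3: Under H0: P(positive) = 0.5, so the number of positives S ~ Bin(14, 0.5).
Step 4: Two-sided exact p-value = sum of Bin(14,0.5) probabilities at or below the observed probability = 0.012939.
Step 5: alpha = 0.05. reject H0.

n_eff = 14, pos = 2, neg = 12, p = 0.012939, reject H0.


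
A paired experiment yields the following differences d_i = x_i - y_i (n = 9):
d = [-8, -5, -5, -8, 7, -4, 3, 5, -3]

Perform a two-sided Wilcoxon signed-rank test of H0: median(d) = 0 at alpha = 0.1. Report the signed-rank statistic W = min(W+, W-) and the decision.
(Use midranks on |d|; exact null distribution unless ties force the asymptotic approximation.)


Step 1: Drop any zero differences (none here) and take |d_i|.
|d| = [8, 5, 5, 8, 7, 4, 3, 5, 3]
Step 2: Midrank |d_i| (ties get averaged ranks).
ranks: |8|->8.5, |5|->5, |5|->5, |8|->8.5, |7|->7, |4|->3, |3|->1.5, |5|->5, |3|->1.5
Step 3: Attach original signs; sum ranks with positive sign and with negative sign.
W+ = 7 + 1.5 + 5 = 13.5
W- = 8.5 + 5 + 5 + 8.5 + 3 + 1.5 = 31.5
(Check: W+ + W- = 45 should equal n(n+1)/2 = 45.)
Step 4: Test statistic W = min(W+, W-) = 13.5.
Step 5: Ties in |d|, so use the tie-corrected normal approximation.
        E[W] = n(n+1)/4 = 9*10/4 = 22.5.
        Tie groups: |d|=3 (t=2), |d|=5 (t=3), |d|=8 (t=2); sum(t^3 - t) = 36.
        Var[W] = n(n+1)(2n+1)/24 - sum(t^3-t)/48 = 1710/24 - 36/48 = 70.5.
        z = (W - E[W]) / sqrt(Var[W]) = (13.5 - 22.5) / 8.3964 = -1.0719.
        Two-sided p = 2*Phi(z) = 0.283772.
Step 6: alpha = 0.1. fail to reject H0.

W+ = 13.5, W- = 31.5, W = min = 13.5, p = 0.283772, fail to reject H0.


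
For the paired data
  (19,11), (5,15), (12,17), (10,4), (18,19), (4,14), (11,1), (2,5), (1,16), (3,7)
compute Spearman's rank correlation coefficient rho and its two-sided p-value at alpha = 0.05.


Step 1: Rank x and y separately (midranks; no ties here).
rank(x): 19->10, 5->5, 12->8, 10->6, 18->9, 4->4, 11->7, 2->2, 1->1, 3->3
rank(y): 11->5, 15->7, 17->9, 4->2, 19->10, 14->6, 1->1, 5->3, 16->8, 7->4
Step 2: d_i = R_x(i) - R_y(i); compute d_i^2.
  (10-5)^2=25, (5-7)^2=4, (8-9)^2=1, (6-2)^2=16, (9-10)^2=1, (4-6)^2=4, (7-1)^2=36, (2-3)^2=1, (1-8)^2=49, (3-4)^2=1
sum(d^2) = 138.
Step 3: rho = 1 - 6*138 / (10*(10^2 - 1)) = 1 - 828/990 = 0.163636.
Step 4: Under H0, t = rho * sqrt((n-2)/(1-rho^2)) = 0.4692 ~ t(8).
Step 5: Two-sided p-value from the t-distribution with 8 df = 0.651477.
Step 6: alpha = 0.05. fail to reject H0.

rho = 0.1636, p = 0.651477, fail to reject H0 at alpha = 0.05.


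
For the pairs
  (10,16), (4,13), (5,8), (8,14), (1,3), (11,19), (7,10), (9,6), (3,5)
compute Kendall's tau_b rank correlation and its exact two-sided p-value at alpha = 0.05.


Step 1: Enumerate the 36 unordered pairs (i,j) with i<j and classify each by sign(x_j-x_i) * sign(y_j-y_i).
  (1,2):dx=-6,dy=-3->C; (1,3):dx=-5,dy=-8->C; (1,4):dx=-2,dy=-2->C; (1,5):dx=-9,dy=-13->C
  (1,6):dx=+1,dy=+3->C; (1,7):dx=-3,dy=-6->C; (1,8):dx=-1,dy=-10->C; (1,9):dx=-7,dy=-11->C
  (2,3):dx=+1,dy=-5->D; (2,4):dx=+4,dy=+1->C; (2,5):dx=-3,dy=-10->C; (2,6):dx=+7,dy=+6->C
  (2,7):dx=+3,dy=-3->D; (2,8):dx=+5,dy=-7->D; (2,9):dx=-1,dy=-8->C; (3,4):dx=+3,dy=+6->C
  (3,5):dx=-4,dy=-5->C; (3,6):dx=+6,dy=+11->C; (3,7):dx=+2,dy=+2->C; (3,8):dx=+4,dy=-2->D
  (3,9):dx=-2,dy=-3->C; (4,5):dx=-7,dy=-11->C; (4,6):dx=+3,dy=+5->C; (4,7):dx=-1,dy=-4->C
  (4,8):dx=+1,dy=-8->D; (4,9):dx=-5,dy=-9->C; (5,6):dx=+10,dy=+16->C; (5,7):dx=+6,dy=+7->C
  (5,8):dx=+8,dy=+3->C; (5,9):dx=+2,dy=+2->C; (6,7):dx=-4,dy=-9->C; (6,8):dx=-2,dy=-13->C
  (6,9):dx=-8,dy=-14->C; (7,8):dx=+2,dy=-4->D; (7,9):dx=-4,dy=-5->C; (8,9):dx=-6,dy=-1->C
Step 2: C = 30, D = 6, total pairs = 36.
Step 3: tau = (C - D)/(n(n-1)/2) = (30 - 6)/36 = 0.666667.
Step 4: Exact two-sided p-value (enumerate n! = 362880 permutations of y under H0): p = 0.012665.
Step 5: alpha = 0.05. reject H0.

tau_b = 0.6667 (C=30, D=6), p = 0.012665, reject H0.


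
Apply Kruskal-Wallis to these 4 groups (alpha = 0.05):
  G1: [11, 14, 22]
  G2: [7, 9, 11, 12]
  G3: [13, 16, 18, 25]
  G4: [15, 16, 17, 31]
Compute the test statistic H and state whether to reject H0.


Step 1: Combine all N = 15 observations and assign midranks.
sorted (value, group, rank): (7,G2,1), (9,G2,2), (11,G1,3.5), (11,G2,3.5), (12,G2,5), (13,G3,6), (14,G1,7), (15,G4,8), (16,G3,9.5), (16,G4,9.5), (17,G4,11), (18,G3,12), (22,G1,13), (25,G3,14), (31,G4,15)
Step 2: Sum ranks within each group.
R_1 = 23.5 (n_1 = 3)
R_2 = 11.5 (n_2 = 4)
R_3 = 41.5 (n_3 = 4)
R_4 = 43.5 (n_4 = 4)
Step 3: H = 12/(N(N+1)) * sum(R_i^2/n_i) - 3(N+1)
     = 12/(15*16) * (23.5^2/3 + 11.5^2/4 + 41.5^2/4 + 43.5^2/4) - 3*16
     = 0.050000 * 1120.77 - 48
     = 8.038542.
Step 4: Ties present; correction factor C = 1 - 12/(15^3 - 15) = 0.996429. Corrected H = 8.038542 / 0.996429 = 8.067354.
Step 5: Under H0, H ~ chi^2(3); p-value = 0.044640.
Step 6: alpha = 0.05. reject H0.

H = 8.0674, df = 3, p = 0.044640, reject H0.


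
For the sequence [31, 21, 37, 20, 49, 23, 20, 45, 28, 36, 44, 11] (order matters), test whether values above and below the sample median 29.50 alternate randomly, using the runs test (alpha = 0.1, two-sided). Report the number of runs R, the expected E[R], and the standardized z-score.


Step 1: Compute median = 29.50; label A = above, B = below.
Labels in order: ABABABBABAAB  (n_A = 6, n_B = 6)
Step 2: Count runs R = 10.
Step 3: Under H0 (random ordering), E[R] = 2*n_A*n_B/(n_A+n_B) + 1 = 2*6*6/12 + 1 = 7.0000.
        Var[R] = 2*n_A*n_B*(2*n_A*n_B - n_A - n_B) / ((n_A+n_B)^2 * (n_A+n_B-1)) = 4320/1584 = 2.7273.
        SD[R] = 1.6514.
Step 4: Continuity-corrected z = (R - 0.5 - E[R]) / SD[R] = (10 - 0.5 - 7.0000) / 1.6514 = 1.5138.
Step 5: Two-sided p-value via normal approximation = 2*(1 - Phi(|z|)) = 0.130070.
Step 6: alpha = 0.1. fail to reject H0.

R = 10, z = 1.5138, p = 0.130070, fail to reject H0.


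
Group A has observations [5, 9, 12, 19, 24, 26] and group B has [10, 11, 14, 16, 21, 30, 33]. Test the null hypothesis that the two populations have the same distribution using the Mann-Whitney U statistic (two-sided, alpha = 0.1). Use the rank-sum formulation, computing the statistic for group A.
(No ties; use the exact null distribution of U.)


Step 1: Combine and sort all 13 observations; assign midranks.
sorted (value, group): (5,X), (9,X), (10,Y), (11,Y), (12,X), (14,Y), (16,Y), (19,X), (21,Y), (24,X), (26,X), (30,Y), (33,Y)
ranks: 5->1, 9->2, 10->3, 11->4, 12->5, 14->6, 16->7, 19->8, 21->9, 24->10, 26->11, 30->12, 33->13
Step 2: Rank sum for X: R1 = 1 + 2 + 5 + 8 + 10 + 11 = 37.
Step 3: U_X = R1 - n1(n1+1)/2 = 37 - 6*7/2 = 37 - 21 = 16.
       U_Y = n1*n2 - U_X = 42 - 16 = 26.
Step 4: No ties, so the exact null distribution of U (based on enumerating the C(13,6) = 1716 equally likely rank assignments) gives the two-sided p-value.
Step 5: p-value = 0.533800; compare to alpha = 0.1. fail to reject H0.

U_X = 16, p = 0.533800, fail to reject H0 at alpha = 0.1.


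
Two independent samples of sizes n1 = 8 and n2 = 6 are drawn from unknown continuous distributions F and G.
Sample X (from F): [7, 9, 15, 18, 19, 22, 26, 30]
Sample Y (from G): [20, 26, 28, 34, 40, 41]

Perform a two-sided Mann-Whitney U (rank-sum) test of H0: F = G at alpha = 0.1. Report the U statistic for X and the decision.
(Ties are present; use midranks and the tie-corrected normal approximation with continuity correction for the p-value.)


Step 1: Combine and sort all 14 observations; assign midranks.
sorted (value, group): (7,X), (9,X), (15,X), (18,X), (19,X), (20,Y), (22,X), (26,X), (26,Y), (28,Y), (30,X), (34,Y), (40,Y), (41,Y)
ranks: 7->1, 9->2, 15->3, 18->4, 19->5, 20->6, 22->7, 26->8.5, 26->8.5, 28->10, 30->11, 34->12, 40->13, 41->14
Step 2: Rank sum for X: R1 = 1 + 2 + 3 + 4 + 5 + 7 + 8.5 + 11 = 41.5.
Step 3: U_X = R1 - n1(n1+1)/2 = 41.5 - 8*9/2 = 41.5 - 36 = 5.5.
       U_Y = n1*n2 - U_X = 48 - 5.5 = 42.5.
Step 4: Ties are present, so use the tie-corrected normal approximation (with continuity correction) for the p-value.
Step 5: p-value = 0.020000; compare to alpha = 0.1. reject H0.

U_X = 5.5, p = 0.020000, reject H0 at alpha = 0.1.


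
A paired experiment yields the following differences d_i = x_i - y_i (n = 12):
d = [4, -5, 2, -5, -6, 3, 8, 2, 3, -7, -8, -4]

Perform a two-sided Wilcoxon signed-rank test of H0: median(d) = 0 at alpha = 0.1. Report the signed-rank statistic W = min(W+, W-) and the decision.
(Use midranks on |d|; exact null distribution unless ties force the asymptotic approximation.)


Step 1: Drop any zero differences (none here) and take |d_i|.
|d| = [4, 5, 2, 5, 6, 3, 8, 2, 3, 7, 8, 4]
Step 2: Midrank |d_i| (ties get averaged ranks).
ranks: |4|->5.5, |5|->7.5, |2|->1.5, |5|->7.5, |6|->9, |3|->3.5, |8|->11.5, |2|->1.5, |3|->3.5, |7|->10, |8|->11.5, |4|->5.5
Step 3: Attach original signs; sum ranks with positive sign and with negative sign.
W+ = 5.5 + 1.5 + 3.5 + 11.5 + 1.5 + 3.5 = 27
W- = 7.5 + 7.5 + 9 + 10 + 11.5 + 5.5 = 51
(Check: W+ + W- = 78 should equal n(n+1)/2 = 78.)
Step 4: Test statistic W = min(W+, W-) = 27.
Step 5: Ties in |d|, so use the tie-corrected normal approximation.
        E[W] = n(n+1)/4 = 12*13/4 = 39.
        Tie groups: |d|=2 (t=2), |d|=3 (t=2), |d|=4 (t=2), |d|=5 (t=2), |d|=8 (t=2); sum(t^3 - t) = 30.
        Var[W] = n(n+1)(2n+1)/24 - sum(t^3-t)/48 = 3900/24 - 30/48 = 161.875.
        z = (W - E[W]) / sqrt(Var[W]) = (27 - 39) / 12.7230 = -0.9432.
        Two-sided p = 2*Phi(z) = 0.345592.
Step 6: alpha = 0.1. fail to reject H0.

W+ = 27, W- = 51, W = min = 27, p = 0.345592, fail to reject H0.


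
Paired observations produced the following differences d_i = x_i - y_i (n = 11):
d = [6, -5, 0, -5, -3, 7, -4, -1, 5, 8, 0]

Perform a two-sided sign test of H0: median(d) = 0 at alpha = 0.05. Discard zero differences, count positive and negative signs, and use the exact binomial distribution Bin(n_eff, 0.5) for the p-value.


Step 1: Discard zero differences. Original n = 11; n_eff = number of nonzero differences = 9.
Nonzero differences (with sign): +6, -5, -5, -3, +7, -4, -1, +5, +8
Step 2: Count signs: positive = 4, negative = 5.
Step 3: Under H0: P(positive) = 0.5, so the number of positives S ~ Bin(9, 0.5).
Step 4: Two-sided exact p-value = sum of Bin(9,0.5) probabilities at or below the observed probability = 1.000000.
Step 5: alpha = 0.05. fail to reject H0.

n_eff = 9, pos = 4, neg = 5, p = 1.000000, fail to reject H0.


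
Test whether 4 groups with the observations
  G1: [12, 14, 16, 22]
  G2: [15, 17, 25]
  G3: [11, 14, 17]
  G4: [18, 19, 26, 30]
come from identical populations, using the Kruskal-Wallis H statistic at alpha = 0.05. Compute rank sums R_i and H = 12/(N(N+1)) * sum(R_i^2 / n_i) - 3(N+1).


Step 1: Combine all N = 14 observations and assign midranks.
sorted (value, group, rank): (11,G3,1), (12,G1,2), (14,G1,3.5), (14,G3,3.5), (15,G2,5), (16,G1,6), (17,G2,7.5), (17,G3,7.5), (18,G4,9), (19,G4,10), (22,G1,11), (25,G2,12), (26,G4,13), (30,G4,14)
Step 2: Sum ranks within each group.
R_1 = 22.5 (n_1 = 4)
R_2 = 24.5 (n_2 = 3)
R_3 = 12 (n_3 = 3)
R_4 = 46 (n_4 = 4)
Step 3: H = 12/(N(N+1)) * sum(R_i^2/n_i) - 3(N+1)
     = 12/(14*15) * (22.5^2/4 + 24.5^2/3 + 12^2/3 + 46^2/4) - 3*15
     = 0.057143 * 903.646 - 45
     = 6.636905.
Step 4: Ties present; correction factor C = 1 - 12/(14^3 - 14) = 0.995604. Corrected H = 6.636905 / 0.995604 = 6.666207.
Step 5: Under H0, H ~ chi^2(3); p-value = 0.083333.
Step 6: alpha = 0.05. fail to reject H0.

H = 6.6662, df = 3, p = 0.083333, fail to reject H0.


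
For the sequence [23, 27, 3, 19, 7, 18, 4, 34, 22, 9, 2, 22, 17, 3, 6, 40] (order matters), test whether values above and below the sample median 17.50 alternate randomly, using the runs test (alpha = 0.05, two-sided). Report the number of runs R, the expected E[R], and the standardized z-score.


Step 1: Compute median = 17.50; label A = above, B = below.
Labels in order: AABABABAABBABBBA  (n_A = 8, n_B = 8)
Step 2: Count runs R = 11.
Step 3: Under H0 (random ordering), E[R] = 2*n_A*n_B/(n_A+n_B) + 1 = 2*8*8/16 + 1 = 9.0000.
        Var[R] = 2*n_A*n_B*(2*n_A*n_B - n_A - n_B) / ((n_A+n_B)^2 * (n_A+n_B-1)) = 14336/3840 = 3.7333.
        SD[R] = 1.9322.
Step 4: Continuity-corrected z = (R - 0.5 - E[R]) / SD[R] = (11 - 0.5 - 9.0000) / 1.9322 = 0.7763.
Step 5: Two-sided p-value via normal approximation = 2*(1 - Phi(|z|)) = 0.437558.
Step 6: alpha = 0.05. fail to reject H0.

R = 11, z = 0.7763, p = 0.437558, fail to reject H0.


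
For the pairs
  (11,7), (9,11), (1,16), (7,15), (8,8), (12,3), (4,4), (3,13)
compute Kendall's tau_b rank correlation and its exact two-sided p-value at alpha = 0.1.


Step 1: Enumerate the 28 unordered pairs (i,j) with i<j and classify each by sign(x_j-x_i) * sign(y_j-y_i).
  (1,2):dx=-2,dy=+4->D; (1,3):dx=-10,dy=+9->D; (1,4):dx=-4,dy=+8->D; (1,5):dx=-3,dy=+1->D
  (1,6):dx=+1,dy=-4->D; (1,7):dx=-7,dy=-3->C; (1,8):dx=-8,dy=+6->D; (2,3):dx=-8,dy=+5->D
  (2,4):dx=-2,dy=+4->D; (2,5):dx=-1,dy=-3->C; (2,6):dx=+3,dy=-8->D; (2,7):dx=-5,dy=-7->C
  (2,8):dx=-6,dy=+2->D; (3,4):dx=+6,dy=-1->D; (3,5):dx=+7,dy=-8->D; (3,6):dx=+11,dy=-13->D
  (3,7):dx=+3,dy=-12->D; (3,8):dx=+2,dy=-3->D; (4,5):dx=+1,dy=-7->D; (4,6):dx=+5,dy=-12->D
  (4,7):dx=-3,dy=-11->C; (4,8):dx=-4,dy=-2->C; (5,6):dx=+4,dy=-5->D; (5,7):dx=-4,dy=-4->C
  (5,8):dx=-5,dy=+5->D; (6,7):dx=-8,dy=+1->D; (6,8):dx=-9,dy=+10->D; (7,8):dx=-1,dy=+9->D
Step 2: C = 6, D = 22, total pairs = 28.
Step 3: tau = (C - D)/(n(n-1)/2) = (6 - 22)/28 = -0.571429.
Step 4: Exact two-sided p-value (enumerate n! = 40320 permutations of y under H0): p = 0.061012.
Step 5: alpha = 0.1. reject H0.

tau_b = -0.5714 (C=6, D=22), p = 0.061012, reject H0.


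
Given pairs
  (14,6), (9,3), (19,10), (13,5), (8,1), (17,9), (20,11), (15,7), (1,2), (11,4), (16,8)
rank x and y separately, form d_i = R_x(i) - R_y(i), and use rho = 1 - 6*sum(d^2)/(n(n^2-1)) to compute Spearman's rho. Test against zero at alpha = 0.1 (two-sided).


Step 1: Rank x and y separately (midranks; no ties here).
rank(x): 14->6, 9->3, 19->10, 13->5, 8->2, 17->9, 20->11, 15->7, 1->1, 11->4, 16->8
rank(y): 6->6, 3->3, 10->10, 5->5, 1->1, 9->9, 11->11, 7->7, 2->2, 4->4, 8->8
Step 2: d_i = R_x(i) - R_y(i); compute d_i^2.
  (6-6)^2=0, (3-3)^2=0, (10-10)^2=0, (5-5)^2=0, (2-1)^2=1, (9-9)^2=0, (11-11)^2=0, (7-7)^2=0, (1-2)^2=1, (4-4)^2=0, (8-8)^2=0
sum(d^2) = 2.
Step 3: rho = 1 - 6*2 / (11*(11^2 - 1)) = 1 - 12/1320 = 0.990909.
Step 4: Under H0, t = rho * sqrt((n-2)/(1-rho^2)) = 22.0966 ~ t(9).
Step 5: Two-sided p-value from the t-distribution with 9 df = 0.000000.
Step 6: alpha = 0.1. reject H0.

rho = 0.9909, p = 0.000000, reject H0 at alpha = 0.1.


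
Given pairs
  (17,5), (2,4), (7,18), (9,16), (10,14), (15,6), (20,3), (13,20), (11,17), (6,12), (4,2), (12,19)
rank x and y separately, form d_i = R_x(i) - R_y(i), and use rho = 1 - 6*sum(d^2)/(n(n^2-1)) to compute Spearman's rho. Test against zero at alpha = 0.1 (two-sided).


Step 1: Rank x and y separately (midranks; no ties here).
rank(x): 17->11, 2->1, 7->4, 9->5, 10->6, 15->10, 20->12, 13->9, 11->7, 6->3, 4->2, 12->8
rank(y): 5->4, 4->3, 18->10, 16->8, 14->7, 6->5, 3->2, 20->12, 17->9, 12->6, 2->1, 19->11
Step 2: d_i = R_x(i) - R_y(i); compute d_i^2.
  (11-4)^2=49, (1-3)^2=4, (4-10)^2=36, (5-8)^2=9, (6-7)^2=1, (10-5)^2=25, (12-2)^2=100, (9-12)^2=9, (7-9)^2=4, (3-6)^2=9, (2-1)^2=1, (8-11)^2=9
sum(d^2) = 256.
Step 3: rho = 1 - 6*256 / (12*(12^2 - 1)) = 1 - 1536/1716 = 0.104895.
Step 4: Under H0, t = rho * sqrt((n-2)/(1-rho^2)) = 0.3335 ~ t(10).
Step 5: Two-sided p-value from the t-distribution with 10 df = 0.745609.
Step 6: alpha = 0.1. fail to reject H0.

rho = 0.1049, p = 0.745609, fail to reject H0 at alpha = 0.1.


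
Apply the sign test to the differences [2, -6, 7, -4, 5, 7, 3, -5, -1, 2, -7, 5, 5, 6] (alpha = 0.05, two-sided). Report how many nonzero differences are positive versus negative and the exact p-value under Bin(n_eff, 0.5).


Step 1: Discard zero differences. Original n = 14; n_eff = number of nonzero differences = 14.
Nonzero differences (with sign): +2, -6, +7, -4, +5, +7, +3, -5, -1, +2, -7, +5, +5, +6
Step 2: Count signs: positive = 9, negative = 5.
Step 3: Under H0: P(positive) = 0.5, so the number of positives S ~ Bin(14, 0.5).
Step 4: Two-sided exact p-value = sum of Bin(14,0.5) probabilities at or below the observed probability = 0.423950.
Step 5: alpha = 0.05. fail to reject H0.

n_eff = 14, pos = 9, neg = 5, p = 0.423950, fail to reject H0.


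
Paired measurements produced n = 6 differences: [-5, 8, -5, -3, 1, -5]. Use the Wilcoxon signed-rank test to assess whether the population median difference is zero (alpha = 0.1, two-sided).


Step 1: Drop any zero differences (none here) and take |d_i|.
|d| = [5, 8, 5, 3, 1, 5]
Step 2: Midrank |d_i| (ties get averaged ranks).
ranks: |5|->4, |8|->6, |5|->4, |3|->2, |1|->1, |5|->4
Step 3: Attach original signs; sum ranks with positive sign and with negative sign.
W+ = 6 + 1 = 7
W- = 4 + 4 + 2 + 4 = 14
(Check: W+ + W- = 21 should equal n(n+1)/2 = 21.)
Step 4: Test statistic W = min(W+, W-) = 7.
Step 5: Ties in |d|, so use the tie-corrected normal approximation.
        E[W] = n(n+1)/4 = 6*7/4 = 10.5.
        Tie groups: |d|=5 (t=3); sum(t^3 - t) = 24.
        Var[W] = n(n+1)(2n+1)/24 - sum(t^3-t)/48 = 546/24 - 24/48 = 22.25.
        z = (W - E[W]) / sqrt(Var[W]) = (7 - 10.5) / 4.7170 = -0.7420.
        Two-sided p = 2*Phi(z) = 0.458088.
Step 6: alpha = 0.1. fail to reject H0.

W+ = 7, W- = 14, W = min = 7, p = 0.458088, fail to reject H0.


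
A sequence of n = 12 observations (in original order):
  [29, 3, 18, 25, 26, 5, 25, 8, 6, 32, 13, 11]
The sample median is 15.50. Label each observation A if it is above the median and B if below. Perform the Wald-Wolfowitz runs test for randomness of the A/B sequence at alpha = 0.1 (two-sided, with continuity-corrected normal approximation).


Step 1: Compute median = 15.50; label A = above, B = below.
Labels in order: ABAAABABBABB  (n_A = 6, n_B = 6)
Step 2: Count runs R = 8.
Step 3: Under H0 (random ordering), E[R] = 2*n_A*n_B/(n_A+n_B) + 1 = 2*6*6/12 + 1 = 7.0000.
        Var[R] = 2*n_A*n_B*(2*n_A*n_B - n_A - n_B) / ((n_A+n_B)^2 * (n_A+n_B-1)) = 4320/1584 = 2.7273.
        SD[R] = 1.6514.
Step 4: Continuity-corrected z = (R - 0.5 - E[R]) / SD[R] = (8 - 0.5 - 7.0000) / 1.6514 = 0.3028.
Step 5: Two-sided p-value via normal approximation = 2*(1 - Phi(|z|)) = 0.762069.
Step 6: alpha = 0.1. fail to reject H0.

R = 8, z = 0.3028, p = 0.762069, fail to reject H0.


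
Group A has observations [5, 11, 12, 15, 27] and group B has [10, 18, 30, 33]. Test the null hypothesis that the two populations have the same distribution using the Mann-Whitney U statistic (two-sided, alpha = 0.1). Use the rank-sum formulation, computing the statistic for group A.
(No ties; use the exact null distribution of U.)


Step 1: Combine and sort all 9 observations; assign midranks.
sorted (value, group): (5,X), (10,Y), (11,X), (12,X), (15,X), (18,Y), (27,X), (30,Y), (33,Y)
ranks: 5->1, 10->2, 11->3, 12->4, 15->5, 18->6, 27->7, 30->8, 33->9
Step 2: Rank sum for X: R1 = 1 + 3 + 4 + 5 + 7 = 20.
Step 3: U_X = R1 - n1(n1+1)/2 = 20 - 5*6/2 = 20 - 15 = 5.
       U_Y = n1*n2 - U_X = 20 - 5 = 15.
Step 4: No ties, so the exact null distribution of U (based on enumerating the C(9,5) = 126 equally likely rank assignments) gives the two-sided p-value.
Step 5: p-value = 0.285714; compare to alpha = 0.1. fail to reject H0.

U_X = 5, p = 0.285714, fail to reject H0 at alpha = 0.1.


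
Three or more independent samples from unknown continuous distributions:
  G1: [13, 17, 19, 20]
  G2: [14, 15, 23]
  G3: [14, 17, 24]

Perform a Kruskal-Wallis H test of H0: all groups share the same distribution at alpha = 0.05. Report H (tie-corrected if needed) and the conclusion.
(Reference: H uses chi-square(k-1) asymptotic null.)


Step 1: Combine all N = 10 observations and assign midranks.
sorted (value, group, rank): (13,G1,1), (14,G2,2.5), (14,G3,2.5), (15,G2,4), (17,G1,5.5), (17,G3,5.5), (19,G1,7), (20,G1,8), (23,G2,9), (24,G3,10)
Step 2: Sum ranks within each group.
R_1 = 21.5 (n_1 = 4)
R_2 = 15.5 (n_2 = 3)
R_3 = 18 (n_3 = 3)
Step 3: H = 12/(N(N+1)) * sum(R_i^2/n_i) - 3(N+1)
     = 12/(10*11) * (21.5^2/4 + 15.5^2/3 + 18^2/3) - 3*11
     = 0.109091 * 303.646 - 33
     = 0.125000.
Step 4: Ties present; correction factor C = 1 - 12/(10^3 - 10) = 0.987879. Corrected H = 0.125000 / 0.987879 = 0.126534.
Step 5: Under H0, H ~ chi^2(2); p-value = 0.938693.
Step 6: alpha = 0.05. fail to reject H0.

H = 0.1265, df = 2, p = 0.938693, fail to reject H0.


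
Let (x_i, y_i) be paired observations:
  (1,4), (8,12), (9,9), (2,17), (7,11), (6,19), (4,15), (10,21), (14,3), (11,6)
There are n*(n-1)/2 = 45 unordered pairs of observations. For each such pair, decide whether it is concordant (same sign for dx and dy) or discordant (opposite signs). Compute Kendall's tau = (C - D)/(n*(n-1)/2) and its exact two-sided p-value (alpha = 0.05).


Step 1: Enumerate the 45 unordered pairs (i,j) with i<j and classify each by sign(x_j-x_i) * sign(y_j-y_i).
  (1,2):dx=+7,dy=+8->C; (1,3):dx=+8,dy=+5->C; (1,4):dx=+1,dy=+13->C; (1,5):dx=+6,dy=+7->C
  (1,6):dx=+5,dy=+15->C; (1,7):dx=+3,dy=+11->C; (1,8):dx=+9,dy=+17->C; (1,9):dx=+13,dy=-1->D
  (1,10):dx=+10,dy=+2->C; (2,3):dx=+1,dy=-3->D; (2,4):dx=-6,dy=+5->D; (2,5):dx=-1,dy=-1->C
  (2,6):dx=-2,dy=+7->D; (2,7):dx=-4,dy=+3->D; (2,8):dx=+2,dy=+9->C; (2,9):dx=+6,dy=-9->D
  (2,10):dx=+3,dy=-6->D; (3,4):dx=-7,dy=+8->D; (3,5):dx=-2,dy=+2->D; (3,6):dx=-3,dy=+10->D
  (3,7):dx=-5,dy=+6->D; (3,8):dx=+1,dy=+12->C; (3,9):dx=+5,dy=-6->D; (3,10):dx=+2,dy=-3->D
  (4,5):dx=+5,dy=-6->D; (4,6):dx=+4,dy=+2->C; (4,7):dx=+2,dy=-2->D; (4,8):dx=+8,dy=+4->C
  (4,9):dx=+12,dy=-14->D; (4,10):dx=+9,dy=-11->D; (5,6):dx=-1,dy=+8->D; (5,7):dx=-3,dy=+4->D
  (5,8):dx=+3,dy=+10->C; (5,9):dx=+7,dy=-8->D; (5,10):dx=+4,dy=-5->D; (6,7):dx=-2,dy=-4->C
  (6,8):dx=+4,dy=+2->C; (6,9):dx=+8,dy=-16->D; (6,10):dx=+5,dy=-13->D; (7,8):dx=+6,dy=+6->C
  (7,9):dx=+10,dy=-12->D; (7,10):dx=+7,dy=-9->D; (8,9):dx=+4,dy=-18->D; (8,10):dx=+1,dy=-15->D
  (9,10):dx=-3,dy=+3->D
Step 2: C = 17, D = 28, total pairs = 45.
Step 3: tau = (C - D)/(n(n-1)/2) = (17 - 28)/45 = -0.244444.
Step 4: Exact two-sided p-value (enumerate n! = 3628800 permutations of y under H0): p = 0.380720.
Step 5: alpha = 0.05. fail to reject H0.

tau_b = -0.2444 (C=17, D=28), p = 0.380720, fail to reject H0.


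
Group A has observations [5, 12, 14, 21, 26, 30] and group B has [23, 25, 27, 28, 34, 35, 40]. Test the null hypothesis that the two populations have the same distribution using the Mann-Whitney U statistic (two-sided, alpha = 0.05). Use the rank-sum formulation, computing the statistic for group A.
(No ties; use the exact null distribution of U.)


Step 1: Combine and sort all 13 observations; assign midranks.
sorted (value, group): (5,X), (12,X), (14,X), (21,X), (23,Y), (25,Y), (26,X), (27,Y), (28,Y), (30,X), (34,Y), (35,Y), (40,Y)
ranks: 5->1, 12->2, 14->3, 21->4, 23->5, 25->6, 26->7, 27->8, 28->9, 30->10, 34->11, 35->12, 40->13
Step 2: Rank sum for X: R1 = 1 + 2 + 3 + 4 + 7 + 10 = 27.
Step 3: U_X = R1 - n1(n1+1)/2 = 27 - 6*7/2 = 27 - 21 = 6.
       U_Y = n1*n2 - U_X = 42 - 6 = 36.
Step 4: No ties, so the exact null distribution of U (based on enumerating the C(13,6) = 1716 equally likely rank assignments) gives the two-sided p-value.
Step 5: p-value = 0.034965; compare to alpha = 0.05. reject H0.

U_X = 6, p = 0.034965, reject H0 at alpha = 0.05.


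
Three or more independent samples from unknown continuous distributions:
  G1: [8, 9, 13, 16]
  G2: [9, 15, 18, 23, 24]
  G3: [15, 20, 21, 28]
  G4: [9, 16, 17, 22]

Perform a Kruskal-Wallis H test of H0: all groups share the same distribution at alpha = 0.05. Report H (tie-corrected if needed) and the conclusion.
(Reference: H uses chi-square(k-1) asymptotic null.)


Step 1: Combine all N = 17 observations and assign midranks.
sorted (value, group, rank): (8,G1,1), (9,G1,3), (9,G2,3), (9,G4,3), (13,G1,5), (15,G2,6.5), (15,G3,6.5), (16,G1,8.5), (16,G4,8.5), (17,G4,10), (18,G2,11), (20,G3,12), (21,G3,13), (22,G4,14), (23,G2,15), (24,G2,16), (28,G3,17)
Step 2: Sum ranks within each group.
R_1 = 17.5 (n_1 = 4)
R_2 = 51.5 (n_2 = 5)
R_3 = 48.5 (n_3 = 4)
R_4 = 35.5 (n_4 = 4)
Step 3: H = 12/(N(N+1)) * sum(R_i^2/n_i) - 3(N+1)
     = 12/(17*18) * (17.5^2/4 + 51.5^2/5 + 48.5^2/4 + 35.5^2/4) - 3*18
     = 0.039216 * 1510.14 - 54
     = 5.221078.
Step 4: Ties present; correction factor C = 1 - 36/(17^3 - 17) = 0.992647. Corrected H = 5.221078 / 0.992647 = 5.259753.
Step 5: Under H0, H ~ chi^2(3); p-value = 0.153735.
Step 6: alpha = 0.05. fail to reject H0.

H = 5.2598, df = 3, p = 0.153735, fail to reject H0.


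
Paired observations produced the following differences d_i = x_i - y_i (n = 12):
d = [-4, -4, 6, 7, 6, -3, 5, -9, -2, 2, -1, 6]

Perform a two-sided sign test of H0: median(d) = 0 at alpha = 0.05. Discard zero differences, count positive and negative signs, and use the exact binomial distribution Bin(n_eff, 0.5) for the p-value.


Step 1: Discard zero differences. Original n = 12; n_eff = number of nonzero differences = 12.
Nonzero differences (with sign): -4, -4, +6, +7, +6, -3, +5, -9, -2, +2, -1, +6
Step 2: Count signs: positive = 6, negative = 6.
Step 3: Under H0: P(positive) = 0.5, so the number of positives S ~ Bin(12, 0.5).
Step 4: Two-sided exact p-value = sum of Bin(12,0.5) probabilities at or below the observed probability = 1.000000.
Step 5: alpha = 0.05. fail to reject H0.

n_eff = 12, pos = 6, neg = 6, p = 1.000000, fail to reject H0.


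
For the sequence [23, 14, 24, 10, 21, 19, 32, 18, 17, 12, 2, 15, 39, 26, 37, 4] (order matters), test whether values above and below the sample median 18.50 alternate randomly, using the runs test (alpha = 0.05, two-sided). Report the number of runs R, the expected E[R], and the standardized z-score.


Step 1: Compute median = 18.50; label A = above, B = below.
Labels in order: ABABAAABBBBBAAAB  (n_A = 8, n_B = 8)
Step 2: Count runs R = 8.
Step 3: Under H0 (random ordering), E[R] = 2*n_A*n_B/(n_A+n_B) + 1 = 2*8*8/16 + 1 = 9.0000.
        Var[R] = 2*n_A*n_B*(2*n_A*n_B - n_A - n_B) / ((n_A+n_B)^2 * (n_A+n_B-1)) = 14336/3840 = 3.7333.
        SD[R] = 1.9322.
Step 4: Continuity-corrected z = (R + 0.5 - E[R]) / SD[R] = (8 + 0.5 - 9.0000) / 1.9322 = -0.2588.
Step 5: Two-sided p-value via normal approximation = 2*(1 - Phi(|z|)) = 0.795809.
Step 6: alpha = 0.05. fail to reject H0.

R = 8, z = -0.2588, p = 0.795809, fail to reject H0.


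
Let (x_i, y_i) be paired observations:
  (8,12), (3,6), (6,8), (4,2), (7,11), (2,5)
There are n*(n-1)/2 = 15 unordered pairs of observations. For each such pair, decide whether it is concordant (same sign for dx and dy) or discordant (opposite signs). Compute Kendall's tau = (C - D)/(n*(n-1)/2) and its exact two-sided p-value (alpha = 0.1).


Step 1: Enumerate the 15 unordered pairs (i,j) with i<j and classify each by sign(x_j-x_i) * sign(y_j-y_i).
  (1,2):dx=-5,dy=-6->C; (1,3):dx=-2,dy=-4->C; (1,4):dx=-4,dy=-10->C; (1,5):dx=-1,dy=-1->C
  (1,6):dx=-6,dy=-7->C; (2,3):dx=+3,dy=+2->C; (2,4):dx=+1,dy=-4->D; (2,5):dx=+4,dy=+5->C
  (2,6):dx=-1,dy=-1->C; (3,4):dx=-2,dy=-6->C; (3,5):dx=+1,dy=+3->C; (3,6):dx=-4,dy=-3->C
  (4,5):dx=+3,dy=+9->C; (4,6):dx=-2,dy=+3->D; (5,6):dx=-5,dy=-6->C
Step 2: C = 13, D = 2, total pairs = 15.
Step 3: tau = (C - D)/(n(n-1)/2) = (13 - 2)/15 = 0.733333.
Step 4: Exact two-sided p-value (enumerate n! = 720 permutations of y under H0): p = 0.055556.
Step 5: alpha = 0.1. reject H0.

tau_b = 0.7333 (C=13, D=2), p = 0.055556, reject H0.


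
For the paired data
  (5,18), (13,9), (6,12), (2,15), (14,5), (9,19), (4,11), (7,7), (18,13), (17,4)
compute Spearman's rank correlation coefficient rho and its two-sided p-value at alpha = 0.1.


Step 1: Rank x and y separately (midranks; no ties here).
rank(x): 5->3, 13->7, 6->4, 2->1, 14->8, 9->6, 4->2, 7->5, 18->10, 17->9
rank(y): 18->9, 9->4, 12->6, 15->8, 5->2, 19->10, 11->5, 7->3, 13->7, 4->1
Step 2: d_i = R_x(i) - R_y(i); compute d_i^2.
  (3-9)^2=36, (7-4)^2=9, (4-6)^2=4, (1-8)^2=49, (8-2)^2=36, (6-10)^2=16, (2-5)^2=9, (5-3)^2=4, (10-7)^2=9, (9-1)^2=64
sum(d^2) = 236.
Step 3: rho = 1 - 6*236 / (10*(10^2 - 1)) = 1 - 1416/990 = -0.430303.
Step 4: Under H0, t = rho * sqrt((n-2)/(1-rho^2)) = -1.3483 ~ t(8).
Step 5: Two-sided p-value from the t-distribution with 8 df = 0.214492.
Step 6: alpha = 0.1. fail to reject H0.

rho = -0.4303, p = 0.214492, fail to reject H0 at alpha = 0.1.


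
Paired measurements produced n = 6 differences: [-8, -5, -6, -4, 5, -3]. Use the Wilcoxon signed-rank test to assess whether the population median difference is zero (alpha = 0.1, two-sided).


Step 1: Drop any zero differences (none here) and take |d_i|.
|d| = [8, 5, 6, 4, 5, 3]
Step 2: Midrank |d_i| (ties get averaged ranks).
ranks: |8|->6, |5|->3.5, |6|->5, |4|->2, |5|->3.5, |3|->1
Step 3: Attach original signs; sum ranks with positive sign and with negative sign.
W+ = 3.5 = 3.5
W- = 6 + 3.5 + 5 + 2 + 1 = 17.5
(Check: W+ + W- = 21 should equal n(n+1)/2 = 21.)
Step 4: Test statistic W = min(W+, W-) = 3.5.
Step 5: Ties in |d|, so use the tie-corrected normal approximation.
        E[W] = n(n+1)/4 = 6*7/4 = 10.5.
        Tie groups: |d|=5 (t=2); sum(t^3 - t) = 6.
        Var[W] = n(n+1)(2n+1)/24 - sum(t^3-t)/48 = 546/24 - 6/48 = 22.625.
        z = (W - E[W]) / sqrt(Var[W]) = (3.5 - 10.5) / 4.7566 = -1.4716.
        Two-sided p = 2*Phi(z) = 0.141116.
Step 6: alpha = 0.1. fail to reject H0.

W+ = 3.5, W- = 17.5, W = min = 3.5, p = 0.141116, fail to reject H0.


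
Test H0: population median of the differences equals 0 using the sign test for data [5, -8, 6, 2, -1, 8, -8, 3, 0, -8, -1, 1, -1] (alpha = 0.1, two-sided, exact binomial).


Step 1: Discard zero differences. Original n = 13; n_eff = number of nonzero differences = 12.
Nonzero differences (with sign): +5, -8, +6, +2, -1, +8, -8, +3, -8, -1, +1, -1
Step 2: Count signs: positive = 6, negative = 6.
Step 3: Under H0: P(positive) = 0.5, so the number of positives S ~ Bin(12, 0.5).
Step 4: Two-sided exact p-value = sum of Bin(12,0.5) probabilities at or below the observed probability = 1.000000.
Step 5: alpha = 0.1. fail to reject H0.

n_eff = 12, pos = 6, neg = 6, p = 1.000000, fail to reject H0.


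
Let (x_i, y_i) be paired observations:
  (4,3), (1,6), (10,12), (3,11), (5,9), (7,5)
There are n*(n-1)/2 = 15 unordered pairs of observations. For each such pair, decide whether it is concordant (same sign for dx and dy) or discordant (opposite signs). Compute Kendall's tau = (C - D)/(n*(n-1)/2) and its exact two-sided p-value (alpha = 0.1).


Step 1: Enumerate the 15 unordered pairs (i,j) with i<j and classify each by sign(x_j-x_i) * sign(y_j-y_i).
  (1,2):dx=-3,dy=+3->D; (1,3):dx=+6,dy=+9->C; (1,4):dx=-1,dy=+8->D; (1,5):dx=+1,dy=+6->C
  (1,6):dx=+3,dy=+2->C; (2,3):dx=+9,dy=+6->C; (2,4):dx=+2,dy=+5->C; (2,5):dx=+4,dy=+3->C
  (2,6):dx=+6,dy=-1->D; (3,4):dx=-7,dy=-1->C; (3,5):dx=-5,dy=-3->C; (3,6):dx=-3,dy=-7->C
  (4,5):dx=+2,dy=-2->D; (4,6):dx=+4,dy=-6->D; (5,6):dx=+2,dy=-4->D
Step 2: C = 9, D = 6, total pairs = 15.
Step 3: tau = (C - D)/(n(n-1)/2) = (9 - 6)/15 = 0.200000.
Step 4: Exact two-sided p-value (enumerate n! = 720 permutations of y under H0): p = 0.719444.
Step 5: alpha = 0.1. fail to reject H0.

tau_b = 0.2000 (C=9, D=6), p = 0.719444, fail to reject H0.


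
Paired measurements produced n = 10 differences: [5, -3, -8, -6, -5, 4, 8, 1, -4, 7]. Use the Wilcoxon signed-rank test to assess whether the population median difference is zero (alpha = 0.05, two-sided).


Step 1: Drop any zero differences (none here) and take |d_i|.
|d| = [5, 3, 8, 6, 5, 4, 8, 1, 4, 7]
Step 2: Midrank |d_i| (ties get averaged ranks).
ranks: |5|->5.5, |3|->2, |8|->9.5, |6|->7, |5|->5.5, |4|->3.5, |8|->9.5, |1|->1, |4|->3.5, |7|->8
Step 3: Attach original signs; sum ranks with positive sign and with negative sign.
W+ = 5.5 + 3.5 + 9.5 + 1 + 8 = 27.5
W- = 2 + 9.5 + 7 + 5.5 + 3.5 = 27.5
(Check: W+ + W- = 55 should equal n(n+1)/2 = 55.)
Step 4: Test statistic W = min(W+, W-) = 27.5.
Step 5: Ties in |d|, so use the tie-corrected normal approximation.
        E[W] = n(n+1)/4 = 10*11/4 = 27.5.
        Tie groups: |d|=4 (t=2), |d|=5 (t=2), |d|=8 (t=2); sum(t^3 - t) = 18.
        Var[W] = n(n+1)(2n+1)/24 - sum(t^3-t)/48 = 2310/24 - 18/48 = 95.875.
        z = (W - E[W]) / sqrt(Var[W]) = (27.5 - 27.5) / 9.7916 = 0.0000.
        Two-sided p = 2*Phi(z) = 1.000000.
Step 6: alpha = 0.05. fail to reject H0.

W+ = 27.5, W- = 27.5, W = min = 27.5, p = 1.000000, fail to reject H0.


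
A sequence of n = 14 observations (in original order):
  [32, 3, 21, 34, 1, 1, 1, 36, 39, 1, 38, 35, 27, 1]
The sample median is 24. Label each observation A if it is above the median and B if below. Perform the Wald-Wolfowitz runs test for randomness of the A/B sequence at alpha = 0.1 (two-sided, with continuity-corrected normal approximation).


Step 1: Compute median = 24; label A = above, B = below.
Labels in order: ABBABBBAABAAAB  (n_A = 7, n_B = 7)
Step 2: Count runs R = 8.
Step 3: Under H0 (random ordering), E[R] = 2*n_A*n_B/(n_A+n_B) + 1 = 2*7*7/14 + 1 = 8.0000.
        Var[R] = 2*n_A*n_B*(2*n_A*n_B - n_A - n_B) / ((n_A+n_B)^2 * (n_A+n_B-1)) = 8232/2548 = 3.2308.
        SD[R] = 1.7974.
Step 4: R = E[R], so z = 0 with no continuity correction.
Step 5: Two-sided p-value via normal approximation = 2*(1 - Phi(|z|)) = 1.000000.
Step 6: alpha = 0.1. fail to reject H0.

R = 8, z = 0.0000, p = 1.000000, fail to reject H0.


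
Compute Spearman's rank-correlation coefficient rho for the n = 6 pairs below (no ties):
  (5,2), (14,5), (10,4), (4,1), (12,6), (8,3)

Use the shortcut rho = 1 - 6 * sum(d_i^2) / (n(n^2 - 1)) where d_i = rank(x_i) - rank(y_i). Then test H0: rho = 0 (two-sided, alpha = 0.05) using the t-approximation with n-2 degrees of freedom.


Step 1: Rank x and y separately (midranks; no ties here).
rank(x): 5->2, 14->6, 10->4, 4->1, 12->5, 8->3
rank(y): 2->2, 5->5, 4->4, 1->1, 6->6, 3->3
Step 2: d_i = R_x(i) - R_y(i); compute d_i^2.
  (2-2)^2=0, (6-5)^2=1, (4-4)^2=0, (1-1)^2=0, (5-6)^2=1, (3-3)^2=0
sum(d^2) = 2.
Step 3: rho = 1 - 6*2 / (6*(6^2 - 1)) = 1 - 12/210 = 0.942857.
Step 4: Under H0, t = rho * sqrt((n-2)/(1-rho^2)) = 5.6595 ~ t(4).
Step 5: Two-sided p-value from the t-distribution with 4 df = 0.004805.
Step 6: alpha = 0.05. reject H0.

rho = 0.9429, p = 0.004805, reject H0 at alpha = 0.05.


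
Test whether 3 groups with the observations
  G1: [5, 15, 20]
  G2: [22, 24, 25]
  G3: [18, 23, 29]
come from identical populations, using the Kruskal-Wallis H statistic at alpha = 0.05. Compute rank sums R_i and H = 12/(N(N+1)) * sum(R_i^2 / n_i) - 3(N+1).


Step 1: Combine all N = 9 observations and assign midranks.
sorted (value, group, rank): (5,G1,1), (15,G1,2), (18,G3,3), (20,G1,4), (22,G2,5), (23,G3,6), (24,G2,7), (25,G2,8), (29,G3,9)
Step 2: Sum ranks within each group.
R_1 = 7 (n_1 = 3)
R_2 = 20 (n_2 = 3)
R_3 = 18 (n_3 = 3)
Step 3: H = 12/(N(N+1)) * sum(R_i^2/n_i) - 3(N+1)
     = 12/(9*10) * (7^2/3 + 20^2/3 + 18^2/3) - 3*10
     = 0.133333 * 257.667 - 30
     = 4.355556.
Step 4: No ties, so H is used without correction.
Step 5: Under H0, H ~ chi^2(2); p-value = 0.113293.
Step 6: alpha = 0.05. fail to reject H0.

H = 4.3556, df = 2, p = 0.113293, fail to reject H0.


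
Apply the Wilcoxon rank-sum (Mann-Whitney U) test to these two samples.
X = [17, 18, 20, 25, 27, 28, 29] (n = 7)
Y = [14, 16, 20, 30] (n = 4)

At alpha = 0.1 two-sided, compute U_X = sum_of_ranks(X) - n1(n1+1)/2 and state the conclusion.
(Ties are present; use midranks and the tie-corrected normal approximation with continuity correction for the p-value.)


Step 1: Combine and sort all 11 observations; assign midranks.
sorted (value, group): (14,Y), (16,Y), (17,X), (18,X), (20,X), (20,Y), (25,X), (27,X), (28,X), (29,X), (30,Y)
ranks: 14->1, 16->2, 17->3, 18->4, 20->5.5, 20->5.5, 25->7, 27->8, 28->9, 29->10, 30->11
Step 2: Rank sum for X: R1 = 3 + 4 + 5.5 + 7 + 8 + 9 + 10 = 46.5.
Step 3: U_X = R1 - n1(n1+1)/2 = 46.5 - 7*8/2 = 46.5 - 28 = 18.5.
       U_Y = n1*n2 - U_X = 28 - 18.5 = 9.5.
Step 4: Ties are present, so use the tie-corrected normal approximation (with continuity correction) for the p-value.
Step 5: p-value = 0.448659; compare to alpha = 0.1. fail to reject H0.

U_X = 18.5, p = 0.448659, fail to reject H0 at alpha = 0.1.


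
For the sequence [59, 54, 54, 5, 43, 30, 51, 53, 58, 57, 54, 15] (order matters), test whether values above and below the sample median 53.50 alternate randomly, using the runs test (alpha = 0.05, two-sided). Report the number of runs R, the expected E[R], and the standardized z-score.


Step 1: Compute median = 53.50; label A = above, B = below.
Labels in order: AAABBBBBAAAB  (n_A = 6, n_B = 6)
Step 2: Count runs R = 4.
Step 3: Under H0 (random ordering), E[R] = 2*n_A*n_B/(n_A+n_B) + 1 = 2*6*6/12 + 1 = 7.0000.
        Var[R] = 2*n_A*n_B*(2*n_A*n_B - n_A - n_B) / ((n_A+n_B)^2 * (n_A+n_B-1)) = 4320/1584 = 2.7273.
        SD[R] = 1.6514.
Step 4: Continuity-corrected z = (R + 0.5 - E[R]) / SD[R] = (4 + 0.5 - 7.0000) / 1.6514 = -1.5138.
Step 5: Two-sided p-value via normal approximation = 2*(1 - Phi(|z|)) = 0.130070.
Step 6: alpha = 0.05. fail to reject H0.

R = 4, z = -1.5138, p = 0.130070, fail to reject H0.


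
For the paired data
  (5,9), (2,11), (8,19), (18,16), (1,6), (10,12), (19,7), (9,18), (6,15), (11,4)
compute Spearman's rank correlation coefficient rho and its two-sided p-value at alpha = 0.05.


Step 1: Rank x and y separately (midranks; no ties here).
rank(x): 5->3, 2->2, 8->5, 18->9, 1->1, 10->7, 19->10, 9->6, 6->4, 11->8
rank(y): 9->4, 11->5, 19->10, 16->8, 6->2, 12->6, 7->3, 18->9, 15->7, 4->1
Step 2: d_i = R_x(i) - R_y(i); compute d_i^2.
  (3-4)^2=1, (2-5)^2=9, (5-10)^2=25, (9-8)^2=1, (1-2)^2=1, (7-6)^2=1, (10-3)^2=49, (6-9)^2=9, (4-7)^2=9, (8-1)^2=49
sum(d^2) = 154.
Step 3: rho = 1 - 6*154 / (10*(10^2 - 1)) = 1 - 924/990 = 0.066667.
Step 4: Under H0, t = rho * sqrt((n-2)/(1-rho^2)) = 0.1890 ~ t(8).
Step 5: Two-sided p-value from the t-distribution with 8 df = 0.854813.
Step 6: alpha = 0.05. fail to reject H0.

rho = 0.0667, p = 0.854813, fail to reject H0 at alpha = 0.05.
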